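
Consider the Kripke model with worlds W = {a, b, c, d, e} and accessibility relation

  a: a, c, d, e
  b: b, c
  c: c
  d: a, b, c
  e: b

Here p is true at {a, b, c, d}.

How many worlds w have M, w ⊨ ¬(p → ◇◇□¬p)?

4

a: p → ◇◇□¬p is F. ✓
b: p → ◇◇□¬p is F. ✓
c: p → ◇◇□¬p is F. ✓
d: p → ◇◇□¬p is F. ✓
e: p → ◇◇□¬p is T. ✗
Satisfying worlds: {a, b, c, d}.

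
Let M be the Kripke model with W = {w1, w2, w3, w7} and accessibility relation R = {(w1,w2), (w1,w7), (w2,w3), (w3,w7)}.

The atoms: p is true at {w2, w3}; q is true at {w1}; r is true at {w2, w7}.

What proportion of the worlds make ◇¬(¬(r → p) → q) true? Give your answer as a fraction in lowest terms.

w1: successors {w2, w7}; ¬(¬(r → p) → q) there: w2:F, w7:T. ✓
w2: successors {w3}; ¬(¬(r → p) → q) there: w3:F. ✗
w3: successors {w7}; ¬(¬(r → p) → q) there: w7:T. ✓
w7: no successors, so ◇¬(¬(r → p) → q) fails. ✗
That's 2 of 4 worlds, so 2/4 = 1/2.

1/2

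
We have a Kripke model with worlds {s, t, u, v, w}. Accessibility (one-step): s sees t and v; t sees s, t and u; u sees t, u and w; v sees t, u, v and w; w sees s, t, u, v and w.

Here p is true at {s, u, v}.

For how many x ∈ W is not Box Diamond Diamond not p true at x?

0

s: Box Diamond Diamond not p is T. ✗
t: Box Diamond Diamond not p is T. ✗
u: Box Diamond Diamond not p is T. ✗
v: Box Diamond Diamond not p is T. ✗
w: Box Diamond Diamond not p is T. ✗
Satisfying worlds: ∅.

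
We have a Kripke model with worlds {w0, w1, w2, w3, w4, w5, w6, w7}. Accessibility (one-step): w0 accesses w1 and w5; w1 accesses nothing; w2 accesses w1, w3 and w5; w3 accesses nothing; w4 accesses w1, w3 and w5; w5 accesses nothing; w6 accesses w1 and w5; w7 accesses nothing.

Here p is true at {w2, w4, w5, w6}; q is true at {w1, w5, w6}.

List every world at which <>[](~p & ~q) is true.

w0: successors {w1, w5}; [](~p & ~q) there: w1:T, w5:T. ✓
w1: no successors, so <>[](~p & ~q) fails. ✗
w2: successors {w1, w3, w5}; [](~p & ~q) there: w1:T, w3:T, w5:T. ✓
w3: no successors, so <>[](~p & ~q) fails. ✗
w4: successors {w1, w3, w5}; [](~p & ~q) there: w1:T, w3:T, w5:T. ✓
w5: no successors, so <>[](~p & ~q) fails. ✗
w6: successors {w1, w5}; [](~p & ~q) there: w1:T, w5:T. ✓
w7: no successors, so <>[](~p & ~q) fails. ✗

{w0, w2, w4, w6}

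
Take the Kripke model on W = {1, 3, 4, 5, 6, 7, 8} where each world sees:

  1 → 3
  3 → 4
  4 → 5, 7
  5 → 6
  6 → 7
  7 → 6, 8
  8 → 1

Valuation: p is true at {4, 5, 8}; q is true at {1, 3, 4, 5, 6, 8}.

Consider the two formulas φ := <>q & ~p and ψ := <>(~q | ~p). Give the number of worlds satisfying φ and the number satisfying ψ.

For <>q & ~p:
1: <>q is T, ~p is T. ✓
3: <>q is T, ~p is T. ✓
4: <>q is T, ~p is F. ✗
5: <>q is T, ~p is F. ✗
6: <>q is F, ~p is T. ✗
7: <>q is T, ~p is T. ✓
8: <>q is T, ~p is F. ✗
— 3 worlds.
For <>(~q | ~p):
1: successors {3}; ~q | ~p there: 3:T. ✓
3: successors {4}; ~q | ~p there: 4:F. ✗
4: successors {5, 7}; ~q | ~p there: 5:F, 7:T. ✓
5: successors {6}; ~q | ~p there: 6:T. ✓
6: successors {7}; ~q | ~p there: 7:T. ✓
7: successors {6, 8}; ~q | ~p there: 6:T, 8:F. ✓
8: successors {1}; ~q | ~p there: 1:T. ✓
— 6 worlds.

3 and 6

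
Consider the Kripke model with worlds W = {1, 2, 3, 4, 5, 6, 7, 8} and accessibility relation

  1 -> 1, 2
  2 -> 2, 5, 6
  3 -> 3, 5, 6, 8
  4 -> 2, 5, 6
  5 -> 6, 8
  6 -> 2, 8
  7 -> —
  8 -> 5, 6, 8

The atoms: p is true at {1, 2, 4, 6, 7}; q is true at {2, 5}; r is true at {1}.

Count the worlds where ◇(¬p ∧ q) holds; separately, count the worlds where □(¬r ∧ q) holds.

For ◇(¬p ∧ q):
1: successors {1, 2}; ¬p ∧ q there: 1:F, 2:F. ✗
2: successors {2, 5, 6}; ¬p ∧ q there: 2:F, 5:T, 6:F. ✓
3: successors {3, 5, 6, 8}; ¬p ∧ q there: 3:F, 5:T, 6:F, 8:F. ✓
4: successors {2, 5, 6}; ¬p ∧ q there: 2:F, 5:T, 6:F. ✓
5: successors {6, 8}; ¬p ∧ q there: 6:F, 8:F. ✗
6: successors {2, 8}; ¬p ∧ q there: 2:F, 8:F. ✗
7: no successors, so ◇(¬p ∧ q) fails. ✗
8: successors {5, 6, 8}; ¬p ∧ q there: 5:T, 6:F, 8:F. ✓
— 4 worlds.
For □(¬r ∧ q):
1: successors {1, 2}; ¬r ∧ q there: 1:F, 2:T. ✗
2: successors {2, 5, 6}; ¬r ∧ q there: 2:T, 5:T, 6:F. ✗
3: successors {3, 5, 6, 8}; ¬r ∧ q there: 3:F, 5:T, 6:F, 8:F. ✗
4: successors {2, 5, 6}; ¬r ∧ q there: 2:T, 5:T, 6:F. ✗
5: successors {6, 8}; ¬r ∧ q there: 6:F, 8:F. ✗
6: successors {2, 8}; ¬r ∧ q there: 2:T, 8:F. ✗
7: no successors, so □(¬r ∧ q) holds vacuously. ✓
8: successors {5, 6, 8}; ¬r ∧ q there: 5:T, 6:F, 8:F. ✗
— 1 world.

4 and 1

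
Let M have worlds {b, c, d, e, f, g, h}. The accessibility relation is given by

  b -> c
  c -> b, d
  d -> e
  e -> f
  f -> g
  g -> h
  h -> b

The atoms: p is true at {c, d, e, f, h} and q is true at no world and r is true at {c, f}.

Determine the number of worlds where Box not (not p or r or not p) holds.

2

b: successors {c}; not (not p or r or not p) there: c:F. ✗
c: successors {b, d}; not (not p or r or not p) there: b:F, d:T. ✗
d: successors {e}; not (not p or r or not p) there: e:T. ✓
e: successors {f}; not (not p or r or not p) there: f:F. ✗
f: successors {g}; not (not p or r or not p) there: g:F. ✗
g: successors {h}; not (not p or r or not p) there: h:T. ✓
h: successors {b}; not (not p or r or not p) there: b:F. ✗
Satisfying worlds: {d, g}.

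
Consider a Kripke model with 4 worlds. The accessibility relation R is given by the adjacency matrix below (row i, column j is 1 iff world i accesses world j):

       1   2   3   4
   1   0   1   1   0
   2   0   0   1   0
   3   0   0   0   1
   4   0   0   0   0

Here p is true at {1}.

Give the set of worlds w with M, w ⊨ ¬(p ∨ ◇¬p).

1: p ∨ ◇¬p is T. ✗
2: p ∨ ◇¬p is T. ✗
3: p ∨ ◇¬p is T. ✗
4: p ∨ ◇¬p is F. ✓

{4}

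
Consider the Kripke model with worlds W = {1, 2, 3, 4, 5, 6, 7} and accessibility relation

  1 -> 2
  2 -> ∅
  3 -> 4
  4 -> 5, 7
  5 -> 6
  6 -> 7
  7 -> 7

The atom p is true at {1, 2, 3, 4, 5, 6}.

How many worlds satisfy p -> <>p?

5

1: p is T, <>p is T. ✓
2: p is T, <>p is F. ✗
3: p is T, <>p is T. ✓
4: p is T, <>p is T. ✓
5: p is T, <>p is T. ✓
6: p is T, <>p is F. ✗
7: p is F, <>p is F. ✓
Satisfying worlds: {1, 3, 4, 5, 7}.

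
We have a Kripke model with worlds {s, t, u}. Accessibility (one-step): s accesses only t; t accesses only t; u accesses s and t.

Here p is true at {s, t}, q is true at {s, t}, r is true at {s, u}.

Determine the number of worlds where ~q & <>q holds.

s: ~q is F, <>q is T. ✗
t: ~q is F, <>q is T. ✗
u: ~q is T, <>q is T. ✓
Satisfying worlds: {u}.

1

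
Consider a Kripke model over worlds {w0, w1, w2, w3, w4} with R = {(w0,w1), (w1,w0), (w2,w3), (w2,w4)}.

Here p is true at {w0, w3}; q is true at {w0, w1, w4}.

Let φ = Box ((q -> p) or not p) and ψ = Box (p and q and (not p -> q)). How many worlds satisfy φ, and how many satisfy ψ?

For Box ((q -> p) or not p):
w0: successors {w1}; (q -> p) or not p there: w1:T. ✓
w1: successors {w0}; (q -> p) or not p there: w0:T. ✓
w2: successors {w3, w4}; (q -> p) or not p there: w3:T, w4:T. ✓
w3: no successors, so Box ((q -> p) or not p) holds vacuously. ✓
w4: no successors, so Box ((q -> p) or not p) holds vacuously. ✓
— 5 worlds.
For Box (p and q and (not p -> q)):
w0: successors {w1}; p and q and (not p -> q) there: w1:F. ✗
w1: successors {w0}; p and q and (not p -> q) there: w0:T. ✓
w2: successors {w3, w4}; p and q and (not p -> q) there: w3:F, w4:F. ✗
w3: no successors, so Box (p and q and (not p -> q)) holds vacuously. ✓
w4: no successors, so Box (p and q and (not p -> q)) holds vacuously. ✓
— 3 worlds.

5 and 3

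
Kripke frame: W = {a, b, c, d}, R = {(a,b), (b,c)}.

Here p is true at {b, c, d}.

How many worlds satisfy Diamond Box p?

a: successors {b}; Box p there: b:T. ✓
b: successors {c}; Box p there: c:T. ✓
c: no successors, so Diamond Box p fails. ✗
d: no successors, so Diamond Box p fails. ✗
Satisfying worlds: {a, b}.

2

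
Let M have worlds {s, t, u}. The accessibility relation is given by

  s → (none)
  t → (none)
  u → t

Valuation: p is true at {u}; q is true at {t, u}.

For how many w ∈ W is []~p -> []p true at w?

2

s: []~p is T, []p is T. ✓
t: []~p is T, []p is T. ✓
u: []~p is T, []p is F. ✗
Satisfying worlds: {s, t}.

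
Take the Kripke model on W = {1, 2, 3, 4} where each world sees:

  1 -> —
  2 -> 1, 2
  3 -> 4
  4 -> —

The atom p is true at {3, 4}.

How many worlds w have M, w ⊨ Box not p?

3

1: no successors, so Box not p holds vacuously. ✓
2: successors {1, 2}; not p there: 1:T, 2:T. ✓
3: successors {4}; not p there: 4:F. ✗
4: no successors, so Box not p holds vacuously. ✓
Satisfying worlds: {1, 2, 4}.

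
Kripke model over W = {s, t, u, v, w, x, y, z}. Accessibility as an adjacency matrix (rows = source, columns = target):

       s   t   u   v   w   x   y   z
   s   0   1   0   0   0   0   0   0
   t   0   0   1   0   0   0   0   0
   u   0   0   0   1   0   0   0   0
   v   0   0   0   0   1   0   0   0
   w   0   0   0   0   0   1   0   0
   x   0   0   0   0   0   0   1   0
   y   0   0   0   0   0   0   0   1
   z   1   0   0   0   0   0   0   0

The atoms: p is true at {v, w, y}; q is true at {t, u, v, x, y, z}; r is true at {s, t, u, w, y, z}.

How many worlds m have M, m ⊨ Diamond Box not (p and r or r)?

s: successors {t}; Box not (p and r or r) there: t:F. ✗
t: successors {u}; Box not (p and r or r) there: u:T. ✓
u: successors {v}; Box not (p and r or r) there: v:F. ✗
v: successors {w}; Box not (p and r or r) there: w:T. ✓
w: successors {x}; Box not (p and r or r) there: x:F. ✗
x: successors {y}; Box not (p and r or r) there: y:F. ✗
y: successors {z}; Box not (p and r or r) there: z:F. ✗
z: successors {s}; Box not (p and r or r) there: s:F. ✗
Satisfying worlds: {t, v}.

2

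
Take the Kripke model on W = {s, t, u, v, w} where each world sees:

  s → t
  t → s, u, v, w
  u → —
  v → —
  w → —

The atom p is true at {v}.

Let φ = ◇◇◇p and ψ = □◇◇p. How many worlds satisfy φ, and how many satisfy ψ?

1 and 3

For ◇◇◇p:
s: successors {t}; ◇◇p there: t:F. ✗
t: successors {s, u, v, w}; ◇◇p there: s:T, u:F, v:F, w:F. ✓
u: no successors, so ◇◇◇p fails. ✗
v: no successors, so ◇◇◇p fails. ✗
w: no successors, so ◇◇◇p fails. ✗
— 1 world.
For □◇◇p:
s: successors {t}; ◇◇p there: t:F. ✗
t: successors {s, u, v, w}; ◇◇p there: s:T, u:F, v:F, w:F. ✗
u: no successors, so □◇◇p holds vacuously. ✓
v: no successors, so □◇◇p holds vacuously. ✓
w: no successors, so □◇◇p holds vacuously. ✓
— 3 worlds.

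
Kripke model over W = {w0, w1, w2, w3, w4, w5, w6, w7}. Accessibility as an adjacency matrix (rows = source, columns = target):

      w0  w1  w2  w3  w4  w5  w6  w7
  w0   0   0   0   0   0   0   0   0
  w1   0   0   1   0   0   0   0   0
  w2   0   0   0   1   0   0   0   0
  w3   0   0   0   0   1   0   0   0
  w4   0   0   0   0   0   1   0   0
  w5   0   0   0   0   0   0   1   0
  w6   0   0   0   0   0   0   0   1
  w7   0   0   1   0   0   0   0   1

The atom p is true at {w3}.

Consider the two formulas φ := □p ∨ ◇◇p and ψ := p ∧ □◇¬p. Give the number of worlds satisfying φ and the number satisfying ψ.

4 and 1

For □p ∨ ◇◇p:
w0: □p is T, ◇◇p is F. ✓
w1: □p is F, ◇◇p is T. ✓
w2: □p is T, ◇◇p is F. ✓
w3: □p is F, ◇◇p is F. ✗
w4: □p is F, ◇◇p is F. ✗
w5: □p is F, ◇◇p is F. ✗
w6: □p is F, ◇◇p is F. ✗
w7: □p is F, ◇◇p is T. ✓
— 4 worlds.
For p ∧ □◇¬p:
w0: p is F, □◇¬p is T. ✗
w1: p is F, □◇¬p is F. ✗
w2: p is F, □◇¬p is T. ✗
w3: p is T, □◇¬p is T. ✓
w4: p is F, □◇¬p is T. ✗
w5: p is F, □◇¬p is T. ✗
w6: p is F, □◇¬p is T. ✗
w7: p is F, □◇¬p is F. ✗
— 1 world.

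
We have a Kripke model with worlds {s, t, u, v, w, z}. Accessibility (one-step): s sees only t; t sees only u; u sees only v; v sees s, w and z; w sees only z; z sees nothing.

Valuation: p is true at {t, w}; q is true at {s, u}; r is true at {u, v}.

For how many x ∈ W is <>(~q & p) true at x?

2

s: successors {t}; ~q & p there: t:T. ✓
t: successors {u}; ~q & p there: u:F. ✗
u: successors {v}; ~q & p there: v:F. ✗
v: successors {s, w, z}; ~q & p there: s:F, w:T, z:F. ✓
w: successors {z}; ~q & p there: z:F. ✗
z: no successors, so <>(~q & p) fails. ✗
Satisfying worlds: {s, v}.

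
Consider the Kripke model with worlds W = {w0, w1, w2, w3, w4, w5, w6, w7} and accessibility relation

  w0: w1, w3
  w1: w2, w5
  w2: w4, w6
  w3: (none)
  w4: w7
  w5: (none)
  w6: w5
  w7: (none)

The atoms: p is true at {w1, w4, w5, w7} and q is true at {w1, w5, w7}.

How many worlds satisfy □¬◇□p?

w0: successors {w1, w3}; ¬◇□p there: w1:F, w3:T. ✗
w1: successors {w2, w5}; ¬◇□p there: w2:F, w5:T. ✗
w2: successors {w4, w6}; ¬◇□p there: w4:F, w6:F. ✗
w3: no successors, so □¬◇□p holds vacuously. ✓
w4: successors {w7}; ¬◇□p there: w7:T. ✓
w5: no successors, so □¬◇□p holds vacuously. ✓
w6: successors {w5}; ¬◇□p there: w5:T. ✓
w7: no successors, so □¬◇□p holds vacuously. ✓
Satisfying worlds: {w3, w4, w5, w6, w7}.

5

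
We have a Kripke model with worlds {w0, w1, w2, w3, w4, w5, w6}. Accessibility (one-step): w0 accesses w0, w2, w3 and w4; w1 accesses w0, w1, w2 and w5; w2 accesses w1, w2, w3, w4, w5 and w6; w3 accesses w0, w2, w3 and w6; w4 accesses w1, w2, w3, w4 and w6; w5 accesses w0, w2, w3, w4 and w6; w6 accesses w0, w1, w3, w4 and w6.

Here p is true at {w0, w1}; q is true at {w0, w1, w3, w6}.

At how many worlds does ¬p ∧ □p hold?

w0: ¬p is F, □p is F. ✗
w1: ¬p is F, □p is F. ✗
w2: ¬p is T, □p is F. ✗
w3: ¬p is T, □p is F. ✗
w4: ¬p is T, □p is F. ✗
w5: ¬p is T, □p is F. ✗
w6: ¬p is T, □p is F. ✗
Satisfying worlds: ∅.

0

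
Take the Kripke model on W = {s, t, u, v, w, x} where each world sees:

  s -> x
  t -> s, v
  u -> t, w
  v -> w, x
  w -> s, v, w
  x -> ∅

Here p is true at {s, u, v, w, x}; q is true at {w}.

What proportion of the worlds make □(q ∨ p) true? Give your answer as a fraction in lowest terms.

5/6

s: successors {x}; q ∨ p there: x:T. ✓
t: successors {s, v}; q ∨ p there: s:T, v:T. ✓
u: successors {t, w}; q ∨ p there: t:F, w:T. ✗
v: successors {w, x}; q ∨ p there: w:T, x:T. ✓
w: successors {s, v, w}; q ∨ p there: s:T, v:T, w:T. ✓
x: no successors, so □(q ∨ p) holds vacuously. ✓
That's 5 of 6 worlds, so 5/6.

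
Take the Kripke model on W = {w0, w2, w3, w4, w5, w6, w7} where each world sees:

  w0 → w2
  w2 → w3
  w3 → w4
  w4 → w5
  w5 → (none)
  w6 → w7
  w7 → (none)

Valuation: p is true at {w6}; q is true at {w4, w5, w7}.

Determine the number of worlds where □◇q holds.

4

w0: successors {w2}; ◇q there: w2:F. ✗
w2: successors {w3}; ◇q there: w3:T. ✓
w3: successors {w4}; ◇q there: w4:T. ✓
w4: successors {w5}; ◇q there: w5:F. ✗
w5: no successors, so □◇q holds vacuously. ✓
w6: successors {w7}; ◇q there: w7:F. ✗
w7: no successors, so □◇q holds vacuously. ✓
Satisfying worlds: {w2, w3, w5, w7}.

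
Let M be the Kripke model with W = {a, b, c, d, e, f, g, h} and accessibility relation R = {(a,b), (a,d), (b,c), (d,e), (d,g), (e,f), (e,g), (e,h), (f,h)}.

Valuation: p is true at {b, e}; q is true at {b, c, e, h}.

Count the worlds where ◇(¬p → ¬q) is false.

a: successors {b, d}; ¬p → ¬q there: b:T, d:T. ✓
b: successors {c}; ¬p → ¬q there: c:F. ✗
c: no successors, so ◇(¬p → ¬q) fails. ✗
d: successors {e, g}; ¬p → ¬q there: e:T, g:T. ✓
e: successors {f, g, h}; ¬p → ¬q there: f:T, g:T, h:F. ✓
f: successors {h}; ¬p → ¬q there: h:F. ✗
g: no successors, so ◇(¬p → ¬q) fails. ✗
h: no successors, so ◇(¬p → ¬q) fails. ✗
Satisfying worlds: {a, d, e}.
So ◇(¬p → ¬q) fails at the other 5 worlds.

5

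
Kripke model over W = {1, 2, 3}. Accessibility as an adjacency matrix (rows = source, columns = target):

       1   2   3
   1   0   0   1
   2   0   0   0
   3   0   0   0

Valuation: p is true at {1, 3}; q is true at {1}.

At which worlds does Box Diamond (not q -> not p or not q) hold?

1: successors {3}; Diamond (not q -> not p or not q) there: 3:F. ✗
2: no successors, so Box Diamond (not q -> not p or not q) holds vacuously. ✓
3: no successors, so Box Diamond (not q -> not p or not q) holds vacuously. ✓

{2, 3}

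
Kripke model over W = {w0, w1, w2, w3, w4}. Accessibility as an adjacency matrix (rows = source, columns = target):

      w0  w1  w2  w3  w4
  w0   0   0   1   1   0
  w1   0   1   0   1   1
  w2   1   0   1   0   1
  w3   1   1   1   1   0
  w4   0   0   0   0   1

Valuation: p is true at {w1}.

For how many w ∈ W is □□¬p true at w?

w0: successors {w2, w3}; □¬p there: w2:T, w3:F. ✗
w1: successors {w1, w3, w4}; □¬p there: w1:F, w3:F, w4:T. ✗
w2: successors {w0, w2, w4}; □¬p there: w0:T, w2:T, w4:T. ✓
w3: successors {w0, w1, w2, w3}; □¬p there: w0:T, w1:F, w2:T, w3:F. ✗
w4: successors {w4}; □¬p there: w4:T. ✓
Satisfying worlds: {w2, w4}.

2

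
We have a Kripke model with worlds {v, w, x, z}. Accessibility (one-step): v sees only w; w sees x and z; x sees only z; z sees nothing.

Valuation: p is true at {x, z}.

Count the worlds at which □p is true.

3

v: successors {w}; p there: w:F. ✗
w: successors {x, z}; p there: x:T, z:T. ✓
x: successors {z}; p there: z:T. ✓
z: no successors, so □p holds vacuously. ✓
Satisfying worlds: {w, x, z}.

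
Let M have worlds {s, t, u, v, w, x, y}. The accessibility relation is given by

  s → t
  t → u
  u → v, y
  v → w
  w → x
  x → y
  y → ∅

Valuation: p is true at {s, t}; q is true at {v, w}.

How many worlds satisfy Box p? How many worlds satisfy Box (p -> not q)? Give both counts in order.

2 and 7

For Box p:
s: successors {t}; p there: t:T. ✓
t: successors {u}; p there: u:F. ✗
u: successors {v, y}; p there: v:F, y:F. ✗
v: successors {w}; p there: w:F. ✗
w: successors {x}; p there: x:F. ✗
x: successors {y}; p there: y:F. ✗
y: no successors, so Box p holds vacuously. ✓
— 2 worlds.
For Box (p -> not q):
s: successors {t}; p -> not q there: t:T. ✓
t: successors {u}; p -> not q there: u:T. ✓
u: successors {v, y}; p -> not q there: v:T, y:T. ✓
v: successors {w}; p -> not q there: w:T. ✓
w: successors {x}; p -> not q there: x:T. ✓
x: successors {y}; p -> not q there: y:T. ✓
y: no successors, so Box (p -> not q) holds vacuously. ✓
— 7 worlds.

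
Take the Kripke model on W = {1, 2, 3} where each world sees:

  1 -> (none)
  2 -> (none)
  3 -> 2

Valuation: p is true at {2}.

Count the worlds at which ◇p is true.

1: no successors, so ◇p fails. ✗
2: no successors, so ◇p fails. ✗
3: successors {2}; p there: 2:T. ✓
Satisfying worlds: {3}.

1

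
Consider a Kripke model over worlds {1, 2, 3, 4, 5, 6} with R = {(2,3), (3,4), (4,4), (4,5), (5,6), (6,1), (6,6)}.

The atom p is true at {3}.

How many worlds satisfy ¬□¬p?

1: □¬p is T. ✗
2: □¬p is F. ✓
3: □¬p is T. ✗
4: □¬p is T. ✗
5: □¬p is T. ✗
6: □¬p is T. ✗
Satisfying worlds: {2}.

1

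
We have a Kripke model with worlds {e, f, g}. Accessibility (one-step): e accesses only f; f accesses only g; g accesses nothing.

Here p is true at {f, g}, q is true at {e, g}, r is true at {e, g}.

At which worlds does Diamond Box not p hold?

e: successors {f}; Box not p there: f:F. ✗
f: successors {g}; Box not p there: g:T. ✓
g: no successors, so Diamond Box not p fails. ✗

{f}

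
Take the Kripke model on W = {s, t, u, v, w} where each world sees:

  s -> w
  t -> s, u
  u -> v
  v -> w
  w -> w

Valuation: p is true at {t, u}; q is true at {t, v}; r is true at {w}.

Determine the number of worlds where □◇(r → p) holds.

s: successors {w}; ◇(r → p) there: w:F. ✗
t: successors {s, u}; ◇(r → p) there: s:F, u:T. ✗
u: successors {v}; ◇(r → p) there: v:F. ✗
v: successors {w}; ◇(r → p) there: w:F. ✗
w: successors {w}; ◇(r → p) there: w:F. ✗
Satisfying worlds: ∅.

0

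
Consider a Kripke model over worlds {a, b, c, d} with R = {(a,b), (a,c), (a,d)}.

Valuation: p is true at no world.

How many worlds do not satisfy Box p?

1

a: successors {b, c, d}; p there: b:F, c:F, d:F. ✗
b: no successors, so Box p holds vacuously. ✓
c: no successors, so Box p holds vacuously. ✓
d: no successors, so Box p holds vacuously. ✓
Satisfying worlds: {b, c, d}.
So Box p fails at the other 1 world.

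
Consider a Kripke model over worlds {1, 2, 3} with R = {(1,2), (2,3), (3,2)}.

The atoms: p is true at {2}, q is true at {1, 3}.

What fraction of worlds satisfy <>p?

2/3

1: successors {2}; p there: 2:T. ✓
2: successors {3}; p there: 3:F. ✗
3: successors {2}; p there: 2:T. ✓
That's 2 of 3 worlds, so 2/3.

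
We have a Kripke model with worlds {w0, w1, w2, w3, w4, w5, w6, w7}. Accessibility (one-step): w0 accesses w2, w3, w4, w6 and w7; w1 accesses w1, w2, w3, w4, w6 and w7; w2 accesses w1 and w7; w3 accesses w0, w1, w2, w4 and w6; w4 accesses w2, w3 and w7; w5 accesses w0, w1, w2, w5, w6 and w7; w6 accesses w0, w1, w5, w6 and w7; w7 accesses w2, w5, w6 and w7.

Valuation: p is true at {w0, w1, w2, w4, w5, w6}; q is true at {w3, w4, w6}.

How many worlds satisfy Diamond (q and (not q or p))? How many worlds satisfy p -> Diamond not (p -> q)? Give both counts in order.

6 and 8

For Diamond (q and (not q or p)):
w0: successors {w2, w3, w4, w6, w7}; q and (not q or p) there: w2:F, w3:F, w4:T, w6:T, w7:F. ✓
w1: successors {w1, w2, w3, w4, w6, w7}; q and (not q or p) there: w1:F, w2:F, w3:F, w4:T, w6:T, w7:F. ✓
w2: successors {w1, w7}; q and (not q or p) there: w1:F, w7:F. ✗
w3: successors {w0, w1, w2, w4, w6}; q and (not q or p) there: w0:F, w1:F, w2:F, w4:T, w6:T. ✓
w4: successors {w2, w3, w7}; q and (not q or p) there: w2:F, w3:F, w7:F. ✗
w5: successors {w0, w1, w2, w5, w6, w7}; q and (not q or p) there: w0:F, w1:F, w2:F, w5:F, w6:T, w7:F. ✓
w6: successors {w0, w1, w5, w6, w7}; q and (not q or p) there: w0:F, w1:F, w5:F, w6:T, w7:F. ✓
w7: successors {w2, w5, w6, w7}; q and (not q or p) there: w2:F, w5:F, w6:T, w7:F. ✓
— 6 worlds.
For p -> Diamond not (p -> q):
w0: p is T, Diamond not (p -> q) is T. ✓
w1: p is T, Diamond not (p -> q) is T. ✓
w2: p is T, Diamond not (p -> q) is T. ✓
w3: p is F, Diamond not (p -> q) is T. ✓
w4: p is T, Diamond not (p -> q) is T. ✓
w5: p is T, Diamond not (p -> q) is T. ✓
w6: p is T, Diamond not (p -> q) is T. ✓
w7: p is F, Diamond not (p -> q) is T. ✓
— 8 worlds.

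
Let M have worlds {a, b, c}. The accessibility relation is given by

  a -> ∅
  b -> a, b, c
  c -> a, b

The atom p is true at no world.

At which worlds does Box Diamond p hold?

a: no successors, so Box Diamond p holds vacuously. ✓
b: successors {a, b, c}; Diamond p there: a:F, b:F, c:F. ✗
c: successors {a, b}; Diamond p there: a:F, b:F. ✗

{a}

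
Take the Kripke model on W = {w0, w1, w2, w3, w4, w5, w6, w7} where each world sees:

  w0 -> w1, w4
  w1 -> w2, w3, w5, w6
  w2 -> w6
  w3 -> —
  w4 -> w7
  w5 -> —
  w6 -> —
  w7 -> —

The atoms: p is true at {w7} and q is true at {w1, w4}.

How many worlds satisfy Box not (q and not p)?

7

w0: successors {w1, w4}; not (q and not p) there: w1:F, w4:F. ✗
w1: successors {w2, w3, w5, w6}; not (q and not p) there: w2:T, w3:T, w5:T, w6:T. ✓
w2: successors {w6}; not (q and not p) there: w6:T. ✓
w3: no successors, so Box not (q and not p) holds vacuously. ✓
w4: successors {w7}; not (q and not p) there: w7:T. ✓
w5: no successors, so Box not (q and not p) holds vacuously. ✓
w6: no successors, so Box not (q and not p) holds vacuously. ✓
w7: no successors, so Box not (q and not p) holds vacuously. ✓
Satisfying worlds: {w1, w2, w3, w4, w5, w6, w7}.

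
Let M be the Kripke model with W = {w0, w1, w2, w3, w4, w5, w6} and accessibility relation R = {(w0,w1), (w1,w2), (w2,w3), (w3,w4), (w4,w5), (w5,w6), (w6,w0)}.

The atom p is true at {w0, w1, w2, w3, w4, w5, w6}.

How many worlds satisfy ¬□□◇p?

0

w0: □□◇p is T. ✗
w1: □□◇p is T. ✗
w2: □□◇p is T. ✗
w3: □□◇p is T. ✗
w4: □□◇p is T. ✗
w5: □□◇p is T. ✗
w6: □□◇p is T. ✗
Satisfying worlds: ∅.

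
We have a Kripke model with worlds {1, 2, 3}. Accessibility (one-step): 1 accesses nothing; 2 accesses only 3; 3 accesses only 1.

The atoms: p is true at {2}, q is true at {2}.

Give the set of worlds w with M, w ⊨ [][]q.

1: no successors, so [][]q holds vacuously. ✓
2: successors {3}; []q there: 3:F. ✗
3: successors {1}; []q there: 1:T. ✓

{1, 3}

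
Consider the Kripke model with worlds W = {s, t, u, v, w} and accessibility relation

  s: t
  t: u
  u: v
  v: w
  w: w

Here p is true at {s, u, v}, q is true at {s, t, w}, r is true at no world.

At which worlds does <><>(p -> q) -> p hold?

{s, t, u, v}

s: <><>(p -> q) is F, p is T. ✓
t: <><>(p -> q) is F, p is F. ✓
u: <><>(p -> q) is T, p is T. ✓
v: <><>(p -> q) is T, p is T. ✓
w: <><>(p -> q) is T, p is F. ✗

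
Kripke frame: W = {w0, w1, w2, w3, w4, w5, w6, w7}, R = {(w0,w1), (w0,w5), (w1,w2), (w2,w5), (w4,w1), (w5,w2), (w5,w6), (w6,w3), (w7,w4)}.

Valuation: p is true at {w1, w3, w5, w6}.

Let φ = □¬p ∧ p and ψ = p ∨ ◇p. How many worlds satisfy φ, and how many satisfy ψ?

For □¬p ∧ p:
w0: □¬p is F, p is F. ✗
w1: □¬p is T, p is T. ✓
w2: □¬p is F, p is F. ✗
w3: □¬p is T, p is T. ✓
w4: □¬p is F, p is F. ✗
w5: □¬p is F, p is T. ✗
w6: □¬p is F, p is T. ✗
w7: □¬p is T, p is F. ✗
— 2 worlds.
For p ∨ ◇p:
w0: p is F, ◇p is T. ✓
w1: p is T, ◇p is F. ✓
w2: p is F, ◇p is T. ✓
w3: p is T, ◇p is F. ✓
w4: p is F, ◇p is T. ✓
w5: p is T, ◇p is T. ✓
w6: p is T, ◇p is T. ✓
w7: p is F, ◇p is F. ✗
— 7 worlds.

2 and 7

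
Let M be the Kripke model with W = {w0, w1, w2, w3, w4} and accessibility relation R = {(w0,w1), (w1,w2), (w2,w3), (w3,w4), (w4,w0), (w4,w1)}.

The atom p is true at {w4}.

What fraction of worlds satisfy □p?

1/5

w0: successors {w1}; p there: w1:F. ✗
w1: successors {w2}; p there: w2:F. ✗
w2: successors {w3}; p there: w3:F. ✗
w3: successors {w4}; p there: w4:T. ✓
w4: successors {w0, w1}; p there: w0:F, w1:F. ✗
That's 1 of 5 worlds, so 1/5.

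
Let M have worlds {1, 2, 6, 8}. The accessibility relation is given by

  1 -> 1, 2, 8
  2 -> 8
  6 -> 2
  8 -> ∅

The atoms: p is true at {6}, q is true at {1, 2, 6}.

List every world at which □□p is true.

{2, 8}

1: successors {1, 2, 8}; □p there: 1:F, 2:F, 8:T. ✗
2: successors {8}; □p there: 8:T. ✓
6: successors {2}; □p there: 2:F. ✗
8: no successors, so □□p holds vacuously. ✓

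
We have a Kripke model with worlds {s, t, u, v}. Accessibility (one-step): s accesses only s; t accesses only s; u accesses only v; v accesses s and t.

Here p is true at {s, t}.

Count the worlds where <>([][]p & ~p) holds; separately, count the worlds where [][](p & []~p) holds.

For <>([][]p & ~p):
s: successors {s}; [][]p & ~p there: s:F. ✗
t: successors {s}; [][]p & ~p there: s:F. ✗
u: successors {v}; [][]p & ~p there: v:T. ✓
v: successors {s, t}; [][]p & ~p there: s:F, t:F. ✗
— 1 world.
For [][](p & []~p):
s: successors {s}; [](p & []~p) there: s:F. ✗
t: successors {s}; [](p & []~p) there: s:F. ✗
u: successors {v}; [](p & []~p) there: v:F. ✗
v: successors {s, t}; [](p & []~p) there: s:F, t:F. ✗
— 0 worlds.

1 and 0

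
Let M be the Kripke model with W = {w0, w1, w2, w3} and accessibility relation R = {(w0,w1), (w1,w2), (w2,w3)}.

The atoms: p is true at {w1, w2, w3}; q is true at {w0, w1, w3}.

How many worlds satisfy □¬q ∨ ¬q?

w0: □¬q is F, ¬q is F. ✗
w1: □¬q is T, ¬q is F. ✓
w2: □¬q is F, ¬q is T. ✓
w3: □¬q is T, ¬q is F. ✓
Satisfying worlds: {w1, w2, w3}.

3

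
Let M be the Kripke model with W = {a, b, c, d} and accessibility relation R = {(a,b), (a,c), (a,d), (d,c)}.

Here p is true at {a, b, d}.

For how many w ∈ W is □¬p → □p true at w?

3

a: □¬p is F, □p is F. ✓
b: □¬p is T, □p is T. ✓
c: □¬p is T, □p is T. ✓
d: □¬p is T, □p is F. ✗
Satisfying worlds: {a, b, c}.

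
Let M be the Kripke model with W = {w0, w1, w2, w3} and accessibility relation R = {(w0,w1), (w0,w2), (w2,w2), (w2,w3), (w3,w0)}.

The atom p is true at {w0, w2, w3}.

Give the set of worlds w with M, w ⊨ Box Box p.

w0: successors {w1, w2}; Box p there: w1:T, w2:T. ✓
w1: no successors, so Box Box p holds vacuously. ✓
w2: successors {w2, w3}; Box p there: w2:T, w3:T. ✓
w3: successors {w0}; Box p there: w0:F. ✗

{w0, w1, w2}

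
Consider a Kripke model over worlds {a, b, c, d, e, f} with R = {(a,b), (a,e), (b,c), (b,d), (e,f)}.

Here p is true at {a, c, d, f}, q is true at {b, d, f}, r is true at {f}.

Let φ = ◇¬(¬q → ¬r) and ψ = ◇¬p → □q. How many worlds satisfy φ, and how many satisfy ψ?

0 and 5

For ◇¬(¬q → ¬r):
a: successors {b, e}; ¬(¬q → ¬r) there: b:F, e:F. ✗
b: successors {c, d}; ¬(¬q → ¬r) there: c:F, d:F. ✗
c: no successors, so ◇¬(¬q → ¬r) fails. ✗
d: no successors, so ◇¬(¬q → ¬r) fails. ✗
e: successors {f}; ¬(¬q → ¬r) there: f:F. ✗
f: no successors, so ◇¬(¬q → ¬r) fails. ✗
— 0 worlds.
For ◇¬p → □q:
a: ◇¬p is T, □q is F. ✗
b: ◇¬p is F, □q is F. ✓
c: ◇¬p is F, □q is T. ✓
d: ◇¬p is F, □q is T. ✓
e: ◇¬p is F, □q is T. ✓
f: ◇¬p is F, □q is T. ✓
— 5 worlds.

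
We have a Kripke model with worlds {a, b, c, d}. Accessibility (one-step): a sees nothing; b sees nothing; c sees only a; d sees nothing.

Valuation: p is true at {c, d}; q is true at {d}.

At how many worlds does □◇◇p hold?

3

a: no successors, so □◇◇p holds vacuously. ✓
b: no successors, so □◇◇p holds vacuously. ✓
c: successors {a}; ◇◇p there: a:F. ✗
d: no successors, so □◇◇p holds vacuously. ✓
Satisfying worlds: {a, b, d}.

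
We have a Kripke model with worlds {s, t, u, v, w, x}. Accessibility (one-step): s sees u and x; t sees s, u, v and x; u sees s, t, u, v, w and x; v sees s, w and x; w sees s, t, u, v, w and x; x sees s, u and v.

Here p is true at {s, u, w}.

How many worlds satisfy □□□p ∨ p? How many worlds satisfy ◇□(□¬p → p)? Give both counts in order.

For □□□p ∨ p:
s: □□□p is F, p is T. ✓
t: □□□p is F, p is F. ✗
u: □□□p is F, p is T. ✓
v: □□□p is F, p is F. ✗
w: □□□p is F, p is T. ✓
x: □□□p is F, p is F. ✗
— 3 worlds.
For ◇□(□¬p → p):
s: successors {u, x}; □(□¬p → p) there: u:T, x:T. ✓
t: successors {s, u, v, x}; □(□¬p → p) there: s:T, u:T, v:T, x:T. ✓
u: successors {s, t, u, v, w, x}; □(□¬p → p) there: s:T, t:T, u:T, v:T, w:T, x:T. ✓
v: successors {s, w, x}; □(□¬p → p) there: s:T, w:T, x:T. ✓
w: successors {s, t, u, v, w, x}; □(□¬p → p) there: s:T, t:T, u:T, v:T, w:T, x:T. ✓
x: successors {s, u, v}; □(□¬p → p) there: s:T, u:T, v:T. ✓
— 6 worlds.

3 and 6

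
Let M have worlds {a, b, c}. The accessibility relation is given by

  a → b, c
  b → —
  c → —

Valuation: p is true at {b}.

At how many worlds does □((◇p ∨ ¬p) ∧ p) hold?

2

a: successors {b, c}; (◇p ∨ ¬p) ∧ p there: b:F, c:F. ✗
b: no successors, so □((◇p ∨ ¬p) ∧ p) holds vacuously. ✓
c: no successors, so □((◇p ∨ ¬p) ∧ p) holds vacuously. ✓
Satisfying worlds: {b, c}.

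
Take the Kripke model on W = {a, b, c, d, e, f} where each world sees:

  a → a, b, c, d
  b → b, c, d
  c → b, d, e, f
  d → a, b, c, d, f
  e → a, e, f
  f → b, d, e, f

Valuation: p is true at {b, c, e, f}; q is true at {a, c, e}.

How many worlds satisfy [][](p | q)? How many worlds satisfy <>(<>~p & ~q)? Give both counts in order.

For [][](p | q):
a: successors {a, b, c, d}; [](p | q) there: a:F, b:F, c:F, d:F. ✗
b: successors {b, c, d}; [](p | q) there: b:F, c:F, d:F. ✗
c: successors {b, d, e, f}; [](p | q) there: b:F, d:F, e:T, f:F. ✗
d: successors {a, b, c, d, f}; [](p | q) there: a:F, b:F, c:F, d:F, f:F. ✗
e: successors {a, e, f}; [](p | q) there: a:F, e:T, f:F. ✗
f: successors {b, d, e, f}; [](p | q) there: b:F, d:F, e:T, f:F. ✗
— 0 worlds.
For <>(<>~p & ~q):
a: successors {a, b, c, d}; <>~p & ~q there: a:F, b:T, c:F, d:T. ✓
b: successors {b, c, d}; <>~p & ~q there: b:T, c:F, d:T. ✓
c: successors {b, d, e, f}; <>~p & ~q there: b:T, d:T, e:F, f:T. ✓
d: successors {a, b, c, d, f}; <>~p & ~q there: a:F, b:T, c:F, d:T, f:T. ✓
e: successors {a, e, f}; <>~p & ~q there: a:F, e:F, f:T. ✓
f: successors {b, d, e, f}; <>~p & ~q there: b:T, d:T, e:F, f:T. ✓
— 6 worlds.

0 and 6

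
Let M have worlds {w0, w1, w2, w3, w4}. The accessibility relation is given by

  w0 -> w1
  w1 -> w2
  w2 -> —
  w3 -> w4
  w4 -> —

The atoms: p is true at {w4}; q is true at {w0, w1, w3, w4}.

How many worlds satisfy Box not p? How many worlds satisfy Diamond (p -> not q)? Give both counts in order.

For Box not p:
w0: successors {w1}; not p there: w1:T. ✓
w1: successors {w2}; not p there: w2:T. ✓
w2: no successors, so Box not p holds vacuously. ✓
w3: successors {w4}; not p there: w4:F. ✗
w4: no successors, so Box not p holds vacuously. ✓
— 4 worlds.
For Diamond (p -> not q):
w0: successors {w1}; p -> not q there: w1:T. ✓
w1: successors {w2}; p -> not q there: w2:T. ✓
w2: no successors, so Diamond (p -> not q) fails. ✗
w3: successors {w4}; p -> not q there: w4:F. ✗
w4: no successors, so Diamond (p -> not q) fails. ✗
— 2 worlds.

4 and 2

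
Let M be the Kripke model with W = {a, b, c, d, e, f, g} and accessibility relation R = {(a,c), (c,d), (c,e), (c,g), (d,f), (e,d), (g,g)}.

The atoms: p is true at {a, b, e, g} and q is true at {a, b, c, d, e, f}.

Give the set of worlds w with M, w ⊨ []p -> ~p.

a: []p is F, ~p is F. ✓
b: []p is T, ~p is F. ✗
c: []p is F, ~p is T. ✓
d: []p is F, ~p is T. ✓
e: []p is F, ~p is F. ✓
f: []p is T, ~p is T. ✓
g: []p is T, ~p is F. ✗

{a, c, d, e, f}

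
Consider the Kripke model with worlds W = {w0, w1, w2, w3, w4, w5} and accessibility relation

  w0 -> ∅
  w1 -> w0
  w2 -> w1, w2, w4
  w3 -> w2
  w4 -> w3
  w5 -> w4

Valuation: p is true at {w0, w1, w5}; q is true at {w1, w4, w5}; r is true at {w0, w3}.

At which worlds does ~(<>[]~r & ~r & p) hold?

w0: <>[]~r & ~r & p is F. ✓
w1: <>[]~r & ~r & p is T. ✗
w2: <>[]~r & ~r & p is F. ✓
w3: <>[]~r & ~r & p is F. ✓
w4: <>[]~r & ~r & p is F. ✓
w5: <>[]~r & ~r & p is F. ✓

{w0, w2, w3, w4, w5}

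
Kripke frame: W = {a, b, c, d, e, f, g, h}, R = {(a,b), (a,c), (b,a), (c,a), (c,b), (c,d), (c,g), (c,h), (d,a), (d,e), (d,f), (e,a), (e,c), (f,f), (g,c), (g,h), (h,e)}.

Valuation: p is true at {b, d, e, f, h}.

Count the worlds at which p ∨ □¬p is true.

5

a: p is F, □¬p is F. ✗
b: p is T, □¬p is T. ✓
c: p is F, □¬p is F. ✗
d: p is T, □¬p is F. ✓
e: p is T, □¬p is T. ✓
f: p is T, □¬p is F. ✓
g: p is F, □¬p is F. ✗
h: p is T, □¬p is F. ✓
Satisfying worlds: {b, d, e, f, h}.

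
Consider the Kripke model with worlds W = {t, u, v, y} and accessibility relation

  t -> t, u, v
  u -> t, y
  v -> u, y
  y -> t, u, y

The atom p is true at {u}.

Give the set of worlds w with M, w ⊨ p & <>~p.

t: p is F, <>~p is T. ✗
u: p is T, <>~p is T. ✓
v: p is F, <>~p is T. ✗
y: p is F, <>~p is T. ✗

{u}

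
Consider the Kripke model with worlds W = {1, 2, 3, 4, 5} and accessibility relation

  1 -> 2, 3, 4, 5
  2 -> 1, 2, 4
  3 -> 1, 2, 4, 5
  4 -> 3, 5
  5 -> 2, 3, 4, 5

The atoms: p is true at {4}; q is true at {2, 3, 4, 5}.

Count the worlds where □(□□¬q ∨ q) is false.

1: successors {2, 3, 4, 5}; □□¬q ∨ q there: 2:T, 3:T, 4:T, 5:T. ✓
2: successors {1, 2, 4}; □□¬q ∨ q there: 1:F, 2:T, 4:T. ✗
3: successors {1, 2, 4, 5}; □□¬q ∨ q there: 1:F, 2:T, 4:T, 5:T. ✗
4: successors {3, 5}; □□¬q ∨ q there: 3:T, 5:T. ✓
5: successors {2, 3, 4, 5}; □□¬q ∨ q there: 2:T, 3:T, 4:T, 5:T. ✓
Satisfying worlds: {1, 4, 5}.
So □(□□¬q ∨ q) fails at the other 2 worlds.

2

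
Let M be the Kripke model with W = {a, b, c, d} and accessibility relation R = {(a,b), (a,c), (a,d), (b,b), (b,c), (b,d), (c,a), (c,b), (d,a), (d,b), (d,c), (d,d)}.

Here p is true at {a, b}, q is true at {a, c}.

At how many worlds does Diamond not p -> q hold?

a: Diamond not p is T, q is T. ✓
b: Diamond not p is T, q is F. ✗
c: Diamond not p is F, q is T. ✓
d: Diamond not p is T, q is F. ✗
Satisfying worlds: {a, c}.

2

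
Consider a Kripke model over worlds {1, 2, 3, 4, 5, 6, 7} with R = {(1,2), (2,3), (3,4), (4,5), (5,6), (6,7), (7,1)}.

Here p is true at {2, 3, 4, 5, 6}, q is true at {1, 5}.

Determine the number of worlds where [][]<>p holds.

1: successors {2}; []<>p there: 2:T. ✓
2: successors {3}; []<>p there: 3:T. ✓
3: successors {4}; []<>p there: 4:T. ✓
4: successors {5}; []<>p there: 5:F. ✗
5: successors {6}; []<>p there: 6:F. ✗
6: successors {7}; []<>p there: 7:T. ✓
7: successors {1}; []<>p there: 1:T. ✓
Satisfying worlds: {1, 2, 3, 6, 7}.

5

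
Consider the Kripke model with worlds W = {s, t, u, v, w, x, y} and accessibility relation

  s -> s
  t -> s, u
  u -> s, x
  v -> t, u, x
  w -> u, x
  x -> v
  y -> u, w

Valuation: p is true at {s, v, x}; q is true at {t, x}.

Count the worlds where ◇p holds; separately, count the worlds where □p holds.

For ◇p:
s: successors {s}; p there: s:T. ✓
t: successors {s, u}; p there: s:T, u:F. ✓
u: successors {s, x}; p there: s:T, x:T. ✓
v: successors {t, u, x}; p there: t:F, u:F, x:T. ✓
w: successors {u, x}; p there: u:F, x:T. ✓
x: successors {v}; p there: v:T. ✓
y: successors {u, w}; p there: u:F, w:F. ✗
— 6 worlds.
For □p:
s: successors {s}; p there: s:T. ✓
t: successors {s, u}; p there: s:T, u:F. ✗
u: successors {s, x}; p there: s:T, x:T. ✓
v: successors {t, u, x}; p there: t:F, u:F, x:T. ✗
w: successors {u, x}; p there: u:F, x:T. ✗
x: successors {v}; p there: v:T. ✓
y: successors {u, w}; p there: u:F, w:F. ✗
— 3 worlds.

6 and 3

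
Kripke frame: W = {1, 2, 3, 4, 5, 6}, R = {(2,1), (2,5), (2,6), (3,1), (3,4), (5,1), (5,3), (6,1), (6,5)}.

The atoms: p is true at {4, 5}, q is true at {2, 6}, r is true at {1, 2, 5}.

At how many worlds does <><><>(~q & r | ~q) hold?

2

1: no successors, so <><><>(~q & r | ~q) fails. ✗
2: successors {1, 5, 6}; <><>(~q & r | ~q) there: 1:F, 5:T, 6:T. ✓
3: successors {1, 4}; <><>(~q & r | ~q) there: 1:F, 4:F. ✗
4: no successors, so <><><>(~q & r | ~q) fails. ✗
5: successors {1, 3}; <><>(~q & r | ~q) there: 1:F, 3:F. ✗
6: successors {1, 5}; <><>(~q & r | ~q) there: 1:F, 5:T. ✓
Satisfying worlds: {2, 6}.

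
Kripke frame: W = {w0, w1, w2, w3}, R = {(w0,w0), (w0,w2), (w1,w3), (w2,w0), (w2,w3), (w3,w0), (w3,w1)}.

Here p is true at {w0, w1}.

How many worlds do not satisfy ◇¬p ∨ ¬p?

0

w0: ◇¬p is T, ¬p is F. ✓
w1: ◇¬p is T, ¬p is F. ✓
w2: ◇¬p is T, ¬p is T. ✓
w3: ◇¬p is F, ¬p is T. ✓
Satisfying worlds: {w0, w1, w2, w3}.
So ◇¬p ∨ ¬p fails at the other 0 worlds.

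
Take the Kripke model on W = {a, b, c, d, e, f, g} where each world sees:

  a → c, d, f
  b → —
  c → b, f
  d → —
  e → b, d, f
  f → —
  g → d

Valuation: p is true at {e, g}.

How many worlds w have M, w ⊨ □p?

3

a: successors {c, d, f}; p there: c:F, d:F, f:F. ✗
b: no successors, so □p holds vacuously. ✓
c: successors {b, f}; p there: b:F, f:F. ✗
d: no successors, so □p holds vacuously. ✓
e: successors {b, d, f}; p there: b:F, d:F, f:F. ✗
f: no successors, so □p holds vacuously. ✓
g: successors {d}; p there: d:F. ✗
Satisfying worlds: {b, d, f}.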